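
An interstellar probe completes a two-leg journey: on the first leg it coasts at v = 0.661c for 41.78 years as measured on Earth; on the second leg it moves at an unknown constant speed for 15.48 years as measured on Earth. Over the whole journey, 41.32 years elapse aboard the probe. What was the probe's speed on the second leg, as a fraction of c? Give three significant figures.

β = 0.765

Leg 1: γ = 1/√(1 − 0.661²) = 1/√0.5631 = 1.333; τ_1 = 41.78/1.333 = 31.35 years.
Leg 2: speed unknown; τ_2 = 15.48/γ_2.
Total proper time: 31.35 + τ_2 = 41.32, so τ_2 = 41.32 − 31.35 = 9.969 years.
γ_2 = 15.48/9.969 = 1.553; β = √(1 − 1/γ²) = √0.5853.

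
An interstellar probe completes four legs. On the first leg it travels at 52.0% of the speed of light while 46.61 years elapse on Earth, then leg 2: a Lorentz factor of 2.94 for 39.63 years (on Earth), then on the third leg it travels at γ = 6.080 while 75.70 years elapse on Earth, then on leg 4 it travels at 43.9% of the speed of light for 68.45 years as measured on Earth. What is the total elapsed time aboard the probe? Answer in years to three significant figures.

Leg 1: β = 0.520; γ = 1/√(1 − 0.520²) = 1/√0.7296 = 1.171; τ_1 = 46.61/1.171 = 39.81 years.
Leg 2: γ = 2.94; τ_2 = 39.63/2.940 = 13.48 years.
Leg 3: γ = 6.080; τ_3 = 75.70/6.080 = 12.45 years.
Leg 4: β = 0.439; γ = 1/√(1 − 0.439²) = 1/√0.8073 = 1.113; τ_4 = 68.45/1.113 = 61.50 years.
Total: 39.81 + 13.48 + 12.45 + 61.50 years.

τ = 127 years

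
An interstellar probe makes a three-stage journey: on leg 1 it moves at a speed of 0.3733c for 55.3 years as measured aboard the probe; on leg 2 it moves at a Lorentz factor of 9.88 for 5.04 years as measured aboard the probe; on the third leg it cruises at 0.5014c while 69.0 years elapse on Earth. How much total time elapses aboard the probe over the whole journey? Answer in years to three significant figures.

τ = 120 years

Leg 1: 55.3 years is already measured aboard the probe.
Leg 2: 5.04 years is already measured aboard the probe.
Leg 3: γ = 1/√(1 − 0.5014²) = 1/√0.7486 = 1.156; τ_3 = 69.0/1.156 = 59.70 years.
Total: 55.30 + 5.040 + 59.70 years.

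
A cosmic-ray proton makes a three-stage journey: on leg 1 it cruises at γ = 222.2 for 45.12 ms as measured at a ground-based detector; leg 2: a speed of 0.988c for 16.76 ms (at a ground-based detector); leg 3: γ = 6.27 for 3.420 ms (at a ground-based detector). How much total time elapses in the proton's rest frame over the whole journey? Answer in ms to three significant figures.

Leg 1: γ = 222.2; τ_1 = 45.12/222.2 = 0.2031 ms.
Leg 2: γ = 1/√(1 − 0.988²) = 1/√0.02386 = 6.474; τ_2 = 16.76/6.474 = 2.589 ms.
Leg 3: γ = 6.27; τ_3 = 3.420/6.270 = 0.5455 ms.
Total: 0.2031 + 2.589 + 0.5455 ms.

τ = 3.34 ms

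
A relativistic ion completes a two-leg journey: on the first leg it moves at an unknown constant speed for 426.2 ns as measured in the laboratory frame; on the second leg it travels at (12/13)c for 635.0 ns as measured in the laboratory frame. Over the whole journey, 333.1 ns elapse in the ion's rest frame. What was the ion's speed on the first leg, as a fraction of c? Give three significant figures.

Leg 1: speed unknown; τ_1 = 426.2/γ_1.
Leg 2: γ = 1/√(1 − (12/13)²) = 13/5 = 2.600; τ_2 = 635.0/2.600 = 244.2 ns.
Total proper time: τ_1 + 244.2 = 333.1, so τ_1 = 333.1 − 244.2 = 88.87 ns.
γ_1 = 426.2/88.87 = 4.796; β = √(1 − 1/γ²) = √0.9565.

β = 0.978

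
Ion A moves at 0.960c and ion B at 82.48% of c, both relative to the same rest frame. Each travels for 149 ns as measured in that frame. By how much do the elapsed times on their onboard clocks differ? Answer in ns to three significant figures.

A: γ = 1/√(1 − 0.960²) = 25/7 ≈ 3.571; τ_A = 149/3.571 = 41.72 ns.
B: β = 0.8248; γ = 1/√(1 − 0.8248²) = 1/√0.3197 = 1.769; τ_B = 149/1.769 = 84.25 ns.

|τ_A − τ_B| = 42.5 ns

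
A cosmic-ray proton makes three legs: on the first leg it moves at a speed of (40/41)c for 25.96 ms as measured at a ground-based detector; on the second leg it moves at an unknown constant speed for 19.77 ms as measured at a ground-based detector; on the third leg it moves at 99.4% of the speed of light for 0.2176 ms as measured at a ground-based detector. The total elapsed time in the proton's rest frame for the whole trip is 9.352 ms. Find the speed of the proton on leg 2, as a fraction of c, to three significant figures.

β = 0.983

Leg 1: γ = 1/√(1 − (40/41)²) = 41/9 ≈ 4.556; τ_1 = 25.96/4.556 = 5.699 ms.
Leg 2: speed unknown; τ_2 = 19.77/γ_2.
Leg 3: β = 0.994; γ = 1/√(1 − 0.994²) = 1/√0.01196 = 9.142; τ_3 = 0.2176/9.142 = 0.02380 ms.
Total proper time: 5.699 + τ_2 + 0.02380 = 9.352, so τ_2 = 9.352 − 5.722 = 3.630 ms.
γ_2 = 19.77/3.630 = 5.447; β = √(1 − 1/γ²) = √0.9663.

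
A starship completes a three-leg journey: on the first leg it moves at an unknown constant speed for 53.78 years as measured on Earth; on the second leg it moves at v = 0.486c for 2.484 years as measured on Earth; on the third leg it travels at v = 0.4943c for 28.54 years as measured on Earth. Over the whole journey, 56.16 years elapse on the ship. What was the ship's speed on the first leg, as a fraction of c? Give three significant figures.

Leg 1: speed unknown; τ_1 = 53.78/γ_1.
Leg 2: γ = 1/√(1 − 0.486²) = 1/√0.7638 = 1.144; τ_2 = 2.484/1.144 = 2.171 years.
Leg 3: γ = 1/√(1 − 0.4943²) = 1/√0.7557 = 1.150; τ_3 = 28.54/1.150 = 24.81 years.
Total proper time: τ_1 + 2.171 + 24.81 = 56.16, so τ_1 = 56.16 − 26.98 = 29.18 years.
γ_1 = 53.78/29.18 = 1.843; β = √(1 − 1/γ²) = √0.7056.

β = 0.840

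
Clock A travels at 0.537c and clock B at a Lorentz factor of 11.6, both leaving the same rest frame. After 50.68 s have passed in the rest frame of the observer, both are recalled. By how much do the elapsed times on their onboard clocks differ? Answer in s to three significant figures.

A: γ = 1/√(1 − 0.537²) = 1/√0.7116 = 1.185; τ_A = 50.68/1.185 = 42.75 s.
B: γ = 11.6; τ_B = 50.68/11.60 = 4.369 s.

|τ_A − τ_B| = 38.4 s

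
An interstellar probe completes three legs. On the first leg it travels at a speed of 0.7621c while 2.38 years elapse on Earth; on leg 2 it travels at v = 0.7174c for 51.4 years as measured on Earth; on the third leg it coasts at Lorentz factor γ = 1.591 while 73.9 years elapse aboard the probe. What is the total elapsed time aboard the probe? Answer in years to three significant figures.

τ = 111 years

Leg 1: γ = 1/√(1 − 0.7621²) = 1/√0.4192 = 1.544; τ_1 = 2.38/1.544 = 1.541 years.
Leg 2: γ = 1/√(1 − 0.7174²) = 1/√0.4853 = 1.435; τ_2 = 51.4/1.435 = 35.81 years.
Leg 3: 73.9 years is already measured aboard the probe.
Total: 1.541 + 35.81 + 73.90 years.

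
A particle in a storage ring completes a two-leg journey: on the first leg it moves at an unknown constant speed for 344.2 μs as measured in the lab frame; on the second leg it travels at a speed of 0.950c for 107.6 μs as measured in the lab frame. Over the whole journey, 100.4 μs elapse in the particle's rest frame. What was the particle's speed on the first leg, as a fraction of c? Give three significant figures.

Leg 1: speed unknown; τ_1 = 344.2/γ_1.
Leg 2: γ = 1/√(1 − 0.950²) = 1/√0.09750 = 3.203; τ_2 = 107.6/3.203 = 33.60 μs.
Total proper time: τ_1 + 33.60 = 100.4, so τ_1 = 100.4 − 33.60 = 66.80 μs.
γ_1 = 344.2/66.80 = 5.153; β = √(1 − 1/γ²) = √0.9623.

β = 0.981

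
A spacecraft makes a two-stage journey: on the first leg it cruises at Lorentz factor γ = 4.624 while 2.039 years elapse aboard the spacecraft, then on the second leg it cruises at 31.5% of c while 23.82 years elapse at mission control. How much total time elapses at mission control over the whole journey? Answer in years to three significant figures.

Δt = 33.2 years

Leg 1: γ = 4.624; Δt_1 = 4.624 × 2.039 = 9.428 years.
Leg 2: 23.82 years is already measured at mission control.
Total: 9.428 + 23.82 years.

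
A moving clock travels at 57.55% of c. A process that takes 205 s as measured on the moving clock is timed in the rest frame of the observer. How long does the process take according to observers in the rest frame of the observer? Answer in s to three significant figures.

β = 0.5755; γ = 1/√(1 − 0.5755²) = 1/√0.6688 = 1.223
The interval measured on the moving clock is the proper time (both events occur at the same place in that frame); the lab-frame interval is Δt = γτ = 1.223 × 205 s.

Δt = 251 s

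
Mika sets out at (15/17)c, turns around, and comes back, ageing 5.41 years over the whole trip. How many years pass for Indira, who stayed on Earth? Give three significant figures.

Δt = 11.5 years

γ = 1/√(1 − (15/17)²) = 17/8 = 2.125
Earth-frame duration is the dilated interval: Δt = γτ = 2.125 × 5.41 years.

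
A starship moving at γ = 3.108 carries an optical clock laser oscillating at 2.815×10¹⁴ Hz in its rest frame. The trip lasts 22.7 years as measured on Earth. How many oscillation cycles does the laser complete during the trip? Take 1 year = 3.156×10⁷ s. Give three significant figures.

N = 6.49×10²²

γ = 3.108
The oscillator's own cycle count is N = f × τ where τ is the proper time on the ship. τ = Δt/γ = 22.7/3.108 = 7.304 years = 2.305×10⁸ s.
N = 2.815×10¹⁴ × 2.305×10⁸ = 6.489×10²².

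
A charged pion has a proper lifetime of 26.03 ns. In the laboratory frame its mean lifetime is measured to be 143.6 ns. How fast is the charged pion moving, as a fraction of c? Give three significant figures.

β = 0.983

γ = Δt/τ₀ = 143.6/26.03 = 5.517
β = √(1 − 1/γ²) = √(1 − 0.03286) = √0.9671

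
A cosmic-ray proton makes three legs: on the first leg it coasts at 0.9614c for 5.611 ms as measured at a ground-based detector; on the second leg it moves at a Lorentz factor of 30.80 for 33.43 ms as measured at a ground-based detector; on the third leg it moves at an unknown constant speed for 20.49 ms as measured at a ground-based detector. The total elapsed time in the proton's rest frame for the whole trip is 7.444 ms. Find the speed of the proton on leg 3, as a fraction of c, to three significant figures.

β = 0.972

Leg 1: γ = 1/√(1 − 0.9614²) = 1/√0.07571 = 3.634; τ_1 = 5.611/3.634 = 1.544 ms.
Leg 2: γ = 30.80; τ_2 = 33.43/30.80 = 1.085 ms.
Leg 3: speed unknown; τ_3 = 20.49/γ_3.
Total proper time: 1.544 + 1.085 + τ_3 = 7.444, so τ_3 = 7.444 − 2.629 = 4.815 ms.
γ_3 = 20.49/4.815 = 4.256; β = √(1 − 1/γ²) = √0.9448.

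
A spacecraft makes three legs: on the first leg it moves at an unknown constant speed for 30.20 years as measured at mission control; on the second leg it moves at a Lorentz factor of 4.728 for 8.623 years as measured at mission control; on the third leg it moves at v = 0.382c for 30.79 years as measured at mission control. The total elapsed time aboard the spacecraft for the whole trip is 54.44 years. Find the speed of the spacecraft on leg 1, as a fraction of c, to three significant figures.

β = 0.600

Leg 1: speed unknown; τ_1 = 30.20/γ_1.
Leg 2: γ = 4.728; τ_2 = 8.623/4.728 = 1.824 years.
Leg 3: γ = 1/√(1 − 0.382²) = 1/√0.8541 = 1.082; τ_3 = 30.79/1.082 = 28.45 years.
Total proper time: τ_1 + 1.824 + 28.45 = 54.44, so τ_1 = 54.44 − 30.28 = 24.16 years.
γ_1 = 30.20/24.16 = 1.250; β = √(1 − 1/γ²) = √0.3599.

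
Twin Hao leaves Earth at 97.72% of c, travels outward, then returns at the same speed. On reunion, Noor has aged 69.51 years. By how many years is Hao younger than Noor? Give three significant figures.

Δt − τ = 54.8 years

β = 0.9772; γ = 1/√(1 − 0.9772²) = 1/√0.04508 = 4.710
Hao's elapsed proper time: τ = 69.51/4.710 = 14.76 years.
Age gap = Δt − τ = 69.51 − 14.76 years.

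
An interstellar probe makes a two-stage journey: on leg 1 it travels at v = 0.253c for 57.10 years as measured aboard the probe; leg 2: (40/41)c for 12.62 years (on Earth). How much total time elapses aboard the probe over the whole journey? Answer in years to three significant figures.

τ = 59.9 years

Leg 1: 57.10 years is already measured aboard the probe.
Leg 2: γ = 1/√(1 − (40/41)²) = 41/9 ≈ 4.556; τ_2 = 12.62/4.556 = 2.770 years.
Total: 57.10 + 2.770 years.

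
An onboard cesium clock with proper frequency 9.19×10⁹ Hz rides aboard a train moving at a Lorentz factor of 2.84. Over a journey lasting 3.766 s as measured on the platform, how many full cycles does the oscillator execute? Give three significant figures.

N = 1.22×10¹⁰

γ = 2.84
The oscillator's own cycle count is N = f × τ where τ is the proper time on the train. τ = Δt/γ = 3.766/2.840 = 1.326 s = 1.326×10⁰ s.
N = 9.19×10⁹ × 1.326×10⁰ = 1.219×10¹⁰.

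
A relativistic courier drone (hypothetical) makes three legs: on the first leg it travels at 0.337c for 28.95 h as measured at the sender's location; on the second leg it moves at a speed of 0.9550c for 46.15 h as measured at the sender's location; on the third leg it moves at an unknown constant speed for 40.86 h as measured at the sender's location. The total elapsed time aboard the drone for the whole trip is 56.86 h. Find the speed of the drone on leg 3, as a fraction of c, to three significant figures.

β = 0.921

Leg 1: γ = 1/√(1 − 0.337²) = 1/√0.8864 = 1.062; τ_1 = 28.95/1.062 = 27.26 h.
Leg 2: γ = 1/√(1 − 0.9550²) = 1/√0.08798 = 3.371; τ_2 = 46.15/3.371 = 13.69 h.
Leg 3: speed unknown; τ_3 = 40.86/γ_3.
Total proper time: 27.26 + 13.69 + τ_3 = 56.86, so τ_3 = 56.86 − 40.94 = 15.92 h.
γ_3 = 40.86/15.92 = 2.567; β = √(1 − 1/γ²) = √0.8483.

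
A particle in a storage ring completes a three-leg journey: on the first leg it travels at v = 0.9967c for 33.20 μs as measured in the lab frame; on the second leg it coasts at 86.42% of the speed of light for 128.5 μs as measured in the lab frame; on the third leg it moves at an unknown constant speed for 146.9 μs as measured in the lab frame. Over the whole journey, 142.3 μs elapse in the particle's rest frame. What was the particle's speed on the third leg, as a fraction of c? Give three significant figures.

Leg 1: γ = 1/√(1 − 0.9967²) = 1/√0.006589 = 12.32; τ_1 = 33.20/12.32 = 2.695 μs.
Leg 2: β = 0.8642; γ = 1/√(1 − 0.8642²) = 1/√0.2532 = 1.987; τ_2 = 128.5/1.987 = 64.65 μs.
Leg 3: speed unknown; τ_3 = 146.9/γ_3.
Total proper time: 2.695 + 64.65 + τ_3 = 142.3, so τ_3 = 142.3 − 67.35 = 74.95 μs.
γ_3 = 146.9/74.95 = 1.960; β = √(1 − 1/γ²) = √0.7397.

β = 0.860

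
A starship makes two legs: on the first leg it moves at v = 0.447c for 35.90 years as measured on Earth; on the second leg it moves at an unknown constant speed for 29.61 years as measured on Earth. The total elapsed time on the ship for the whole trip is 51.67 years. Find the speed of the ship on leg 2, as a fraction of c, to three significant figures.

β = 0.751

Leg 1: γ = 1/√(1 − 0.447²) = 1/√0.8002 = 1.118; τ_1 = 35.90/1.118 = 32.11 years.
Leg 2: speed unknown; τ_2 = 29.61/γ_2.
Total proper time: 32.11 + τ_2 = 51.67, so τ_2 = 51.67 − 32.11 = 19.56 years.
γ_2 = 29.61/19.56 = 1.514; β = √(1 − 1/γ²) = √0.5638.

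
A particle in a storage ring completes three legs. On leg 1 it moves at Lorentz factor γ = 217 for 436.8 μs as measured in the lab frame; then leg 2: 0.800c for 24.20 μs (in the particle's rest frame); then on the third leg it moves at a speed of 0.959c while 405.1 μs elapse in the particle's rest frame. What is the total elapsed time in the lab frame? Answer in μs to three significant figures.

Leg 1: 436.8 μs is already measured in the lab frame.
Leg 2: γ = 1/√(1 − 0.800²) = 5/3 ≈ 1.667; Δt_2 = 1.667 × 24.20 = 40.33 μs.
Leg 3: γ = 1/√(1 − 0.959²) = 1/√0.08032 = 3.529; Δt_3 = 3.529 × 405.1 = 1429 μs.
Total: 436.8 + 40.33 + 1429 μs.

Δt = 1910 μs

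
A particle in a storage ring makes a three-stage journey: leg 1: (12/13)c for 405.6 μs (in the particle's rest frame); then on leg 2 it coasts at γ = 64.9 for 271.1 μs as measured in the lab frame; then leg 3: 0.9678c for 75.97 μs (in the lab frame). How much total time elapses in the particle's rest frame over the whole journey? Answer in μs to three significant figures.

τ = 429 μs

Leg 1: 405.6 μs is already measured in the particle's rest frame.
Leg 2: γ = 64.9; τ_2 = 271.1/64.90 = 4.177 μs.
Leg 3: γ = 1/√(1 − 0.9678²) = 1/√0.06336 = 3.973; τ_3 = 75.97/3.973 = 19.12 μs.
Total: 405.6 + 4.177 + 19.12 μs.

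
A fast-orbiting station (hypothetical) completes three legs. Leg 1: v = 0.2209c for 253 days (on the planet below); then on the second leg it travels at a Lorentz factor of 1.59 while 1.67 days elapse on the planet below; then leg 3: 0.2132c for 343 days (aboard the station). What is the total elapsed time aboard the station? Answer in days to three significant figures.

Leg 1: γ = 1/√(1 − 0.2209²) = 1/√0.9512 = 1.025; τ_1 = 253/1.025 = 246.8 days.
Leg 2: γ = 1.59; τ_2 = 1.67/1.590 = 1.050 days.
Leg 3: 343 days is already measured aboard the station.
Total: 246.8 + 1.050 + 343.0 days.

τ = 591 days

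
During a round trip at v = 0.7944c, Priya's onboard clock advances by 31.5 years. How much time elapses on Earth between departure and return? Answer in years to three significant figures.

Δt = 51.9 years

γ = 1/√(1 − 0.7944²) = 1/√0.3689 = 1.646
Earth-frame duration is the dilated interval: Δt = γτ = 1.646 × 31.5 years.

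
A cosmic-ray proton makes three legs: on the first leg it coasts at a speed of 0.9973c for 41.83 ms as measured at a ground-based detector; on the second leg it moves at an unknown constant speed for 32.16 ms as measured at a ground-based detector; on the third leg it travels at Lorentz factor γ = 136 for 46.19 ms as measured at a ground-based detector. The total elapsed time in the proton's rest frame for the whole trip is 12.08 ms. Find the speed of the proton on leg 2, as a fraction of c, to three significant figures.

β = 0.963

Leg 1: γ = 1/√(1 − 0.9973²) = 1/√0.005393 = 13.62; τ_1 = 41.83/13.62 = 3.072 ms.
Leg 2: speed unknown; τ_2 = 32.16/γ_2.
Leg 3: γ = 136; τ_3 = 46.19/136.0 = 0.3396 ms.
Total proper time: 3.072 + τ_2 + 0.3396 = 12.08, so τ_2 = 12.08 − 3.411 = 8.669 ms.
γ_2 = 32.16/8.669 = 3.710; β = √(1 − 1/γ²) = √0.9273.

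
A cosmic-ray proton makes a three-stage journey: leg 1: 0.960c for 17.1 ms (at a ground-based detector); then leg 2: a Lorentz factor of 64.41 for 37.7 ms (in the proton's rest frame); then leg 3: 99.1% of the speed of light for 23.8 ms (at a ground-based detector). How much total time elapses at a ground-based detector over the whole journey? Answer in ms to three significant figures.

Leg 1: 17.1 ms is already measured at a ground-based detector.
Leg 2: γ = 64.41; Δt_2 = 64.41 × 37.7 = 2428 ms.
Leg 3: 23.8 ms is already measured at a ground-based detector.
Total: 17.10 + 2428 + 23.80 ms.

Δt = 2470 ms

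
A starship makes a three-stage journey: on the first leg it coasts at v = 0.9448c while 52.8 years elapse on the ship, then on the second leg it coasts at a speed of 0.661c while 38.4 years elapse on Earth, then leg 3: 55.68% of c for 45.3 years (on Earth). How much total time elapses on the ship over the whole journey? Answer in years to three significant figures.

Leg 1: 52.8 years is already measured on the ship.
Leg 2: γ = 1/√(1 − 0.661²) = 1/√0.5631 = 1.333; τ_2 = 38.4/1.333 = 28.81 years.
Leg 3: β = 0.5568; γ = 1/√(1 − 0.5568²) = 1/√0.6900 = 1.204; τ_3 = 45.3/1.204 = 37.63 years.
Total: 52.80 + 28.81 + 37.63 years.

τ = 119 years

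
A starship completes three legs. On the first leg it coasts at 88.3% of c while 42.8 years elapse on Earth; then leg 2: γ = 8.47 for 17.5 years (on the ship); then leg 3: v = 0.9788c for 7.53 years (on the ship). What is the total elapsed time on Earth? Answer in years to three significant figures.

Δt = 228 years

Leg 1: 42.8 years is already measured on Earth.
Leg 2: γ = 8.47; Δt_2 = 8.470 × 17.5 = 148.2 years.
Leg 3: γ = 1/√(1 − 0.9788²) = 1/√0.04195 = 4.882; Δt_3 = 4.882 × 7.53 = 36.76 years.
Total: 42.80 + 148.2 + 36.76 years.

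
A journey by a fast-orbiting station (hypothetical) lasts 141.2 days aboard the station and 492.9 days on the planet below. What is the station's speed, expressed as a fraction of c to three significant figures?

The proper time is measured aboard the station (both events occur at the station's location); Δt is measured on the planet below. γ = Δt/τ = 492.9/141.2 = 3.491.
β = √(1 − 1/γ²) = √(1 − 0.08206) = √0.9179

v = 0.958c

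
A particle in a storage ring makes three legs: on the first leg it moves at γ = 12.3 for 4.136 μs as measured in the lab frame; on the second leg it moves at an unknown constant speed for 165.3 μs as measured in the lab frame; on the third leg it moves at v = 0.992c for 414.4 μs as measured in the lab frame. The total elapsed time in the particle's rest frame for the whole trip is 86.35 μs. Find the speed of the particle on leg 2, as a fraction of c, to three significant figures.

Leg 1: γ = 12.3; τ_1 = 4.136/12.30 = 0.3363 μs.
Leg 2: speed unknown; τ_2 = 165.3/γ_2.
Leg 3: γ = 1/√(1 − 0.992²) = 1/√0.01594 = 7.922; τ_3 = 414.4/7.922 = 52.31 μs.
Total proper time: 0.3363 + τ_2 + 52.31 = 86.35, so τ_2 = 86.35 − 52.65 = 33.70 μs.
γ_2 = 165.3/33.70 = 4.905; β = √(1 − 1/γ²) = √0.9584.

β = 0.979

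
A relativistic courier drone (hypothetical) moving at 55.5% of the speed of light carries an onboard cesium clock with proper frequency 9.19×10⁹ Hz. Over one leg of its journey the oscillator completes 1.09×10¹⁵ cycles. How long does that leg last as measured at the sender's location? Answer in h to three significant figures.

β = 0.555; γ = 1/√(1 − 0.555²) = 1/√0.6920 = 1.202
Proper time for N cycles: τ = N/f = 1.09×10¹⁵/(9.19×10⁹) = 1.186×10⁵ s = 32.95 h.
Lab-frame duration Δt = γτ = 1.202 × 32.95 = 39.61 h.

Δt = 39.6 h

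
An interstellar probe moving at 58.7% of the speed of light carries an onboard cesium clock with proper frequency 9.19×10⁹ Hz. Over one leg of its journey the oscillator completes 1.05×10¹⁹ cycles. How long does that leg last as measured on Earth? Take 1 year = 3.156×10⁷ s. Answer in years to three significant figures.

Δt = 44.7 years

β = 0.587; γ = 1/√(1 − 0.587²) = 1/√0.6554 = 1.235
Proper time for N cycles: τ = N/f = 1.05×10¹⁹/(9.19×10⁹) = 1.143×10⁹ s = 36.20 years.
Lab-frame duration Δt = γτ = 1.235 × 36.20 = 44.72 years.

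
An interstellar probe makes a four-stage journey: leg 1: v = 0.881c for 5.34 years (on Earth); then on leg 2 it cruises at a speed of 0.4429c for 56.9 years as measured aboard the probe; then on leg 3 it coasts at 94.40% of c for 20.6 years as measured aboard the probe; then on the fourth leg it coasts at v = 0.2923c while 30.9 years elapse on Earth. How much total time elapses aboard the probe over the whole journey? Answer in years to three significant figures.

τ = 110 years

Leg 1: γ = 1/√(1 − 0.881²) = 1/√0.2238 = 2.114; τ_1 = 5.34/2.114 = 2.526 years.
Leg 2: 56.9 years is already measured aboard the probe.
Leg 3: 20.6 years is already measured aboard the probe.
Leg 4: γ = 1/√(1 − 0.2923²) = 1/√0.9146 = 1.046; τ_4 = 30.9/1.046 = 29.55 years.
Total: 2.526 + 56.90 + 20.60 + 29.55 years.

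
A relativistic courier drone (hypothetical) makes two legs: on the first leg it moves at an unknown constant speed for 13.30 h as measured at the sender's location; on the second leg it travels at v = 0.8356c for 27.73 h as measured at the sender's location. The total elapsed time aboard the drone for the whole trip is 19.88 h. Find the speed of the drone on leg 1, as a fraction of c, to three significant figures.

β = 0.937

Leg 1: speed unknown; τ_1 = 13.30/γ_1.
Leg 2: γ = 1/√(1 − 0.8356²) = 1/√0.3018 = 1.820; τ_2 = 27.73/1.820 = 15.23 h.
Total proper time: τ_1 + 15.23 = 19.88, so τ_1 = 19.88 − 15.23 = 4.647 h.
γ_1 = 13.30/4.647 = 2.862; β = √(1 − 1/γ²) = √0.8779.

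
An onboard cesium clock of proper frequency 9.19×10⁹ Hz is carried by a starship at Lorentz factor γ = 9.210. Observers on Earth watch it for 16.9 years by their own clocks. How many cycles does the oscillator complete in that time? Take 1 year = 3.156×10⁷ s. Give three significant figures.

γ = 9.210
During 16.9 years of lab time, the oscillator's proper time advances by τ = Δt/γ = 16.9/9.210 = 1.835 years = 5.791×10⁷ s.
N = f × τ = 9.19×10⁹ × 5.791×10⁷ = 5.322×10¹⁷.

N = 5.32×10¹⁷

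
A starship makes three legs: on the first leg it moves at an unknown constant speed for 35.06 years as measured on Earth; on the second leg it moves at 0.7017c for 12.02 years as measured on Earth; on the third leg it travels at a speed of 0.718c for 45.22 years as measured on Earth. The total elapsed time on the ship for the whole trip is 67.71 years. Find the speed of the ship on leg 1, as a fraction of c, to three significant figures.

Leg 1: speed unknown; τ_1 = 35.06/γ_1.
Leg 2: γ = 1/√(1 − 0.7017²) = 1/√0.5076 = 1.404; τ_2 = 12.02/1.404 = 8.564 years.
Leg 3: γ = 1/√(1 − 0.718²) = 1/√0.4845 = 1.437; τ_3 = 45.22/1.437 = 31.48 years.
Total proper time: τ_1 + 8.564 + 31.48 = 67.71, so τ_1 = 67.71 − 40.04 = 27.67 years.
γ_1 = 35.06/27.67 = 1.267; β = √(1 − 1/γ²) = √0.3771.

β = 0.614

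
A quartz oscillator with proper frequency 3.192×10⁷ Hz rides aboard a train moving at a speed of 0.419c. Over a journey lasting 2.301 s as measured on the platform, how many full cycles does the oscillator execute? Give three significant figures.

γ = 1/√(1 − 0.419²) = 1/√0.8244 = 1.101
The oscillator's own cycle count is N = f × τ where τ is the proper time on the train. τ = Δt/γ = 2.301/1.101 = 2.089 s = 2.089×10⁰ s.
N = 3.192×10⁷ × 2.089×10⁰ = 6.669×10⁷.

N = 6.67×10⁷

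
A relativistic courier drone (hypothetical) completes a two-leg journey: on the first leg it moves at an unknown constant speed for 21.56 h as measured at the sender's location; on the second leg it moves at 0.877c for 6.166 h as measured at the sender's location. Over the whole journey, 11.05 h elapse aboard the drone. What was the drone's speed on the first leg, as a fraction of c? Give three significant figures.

β = 0.927

Leg 1: speed unknown; τ_1 = 21.56/γ_1.
Leg 2: γ = 1/√(1 − 0.877²) = 1/√0.2309 = 2.081; τ_2 = 6.166/2.081 = 2.963 h.
Total proper time: τ_1 + 2.963 = 11.05, so τ_1 = 11.05 − 2.963 = 8.087 h.
γ_1 = 21.56/8.087 = 2.666; β = √(1 − 1/γ²) = √0.8593.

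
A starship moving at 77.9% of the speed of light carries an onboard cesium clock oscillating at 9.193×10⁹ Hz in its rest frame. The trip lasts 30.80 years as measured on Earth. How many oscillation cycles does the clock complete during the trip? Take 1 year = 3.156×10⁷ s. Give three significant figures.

N = 5.60×10¹⁸

β = 0.779; γ = 1/√(1 − 0.779²) = 1/√0.3932 = 1.595
The oscillator's own cycle count is N = f × τ where τ is the proper time on the ship. τ = Δt/γ = 30.80/1.595 = 19.31 years = 6.095×10⁸ s.
N = 9.193×10⁹ × 6.095×10⁸ = 5.603×10¹⁸.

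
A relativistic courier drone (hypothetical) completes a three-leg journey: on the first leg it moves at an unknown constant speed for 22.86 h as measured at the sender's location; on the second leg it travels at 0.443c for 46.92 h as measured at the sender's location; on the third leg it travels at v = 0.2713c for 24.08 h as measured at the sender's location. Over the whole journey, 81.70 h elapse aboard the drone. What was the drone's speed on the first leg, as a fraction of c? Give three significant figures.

β = 0.694

Leg 1: speed unknown; τ_1 = 22.86/γ_1.
Leg 2: γ = 1/√(1 − 0.443²) = 1/√0.8038 = 1.115; τ_2 = 46.92/1.115 = 42.06 h.
Leg 3: γ = 1/√(1 − 0.2713²) = 1/√0.9264 = 1.039; τ_3 = 24.08/1.039 = 23.18 h.
Total proper time: τ_1 + 42.06 + 23.18 = 81.70, so τ_1 = 81.70 − 65.24 = 16.46 h.
γ_1 = 22.86/16.46 = 1.389; β = √(1 − 1/γ²) = √0.4817.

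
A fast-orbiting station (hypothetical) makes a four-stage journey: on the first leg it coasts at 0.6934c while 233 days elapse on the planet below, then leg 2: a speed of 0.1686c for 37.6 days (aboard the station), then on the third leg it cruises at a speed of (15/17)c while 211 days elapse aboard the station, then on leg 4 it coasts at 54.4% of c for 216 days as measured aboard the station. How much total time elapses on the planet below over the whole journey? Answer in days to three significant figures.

Δt = 977 days

Leg 1: 233 days is already measured on the planet below.
Leg 2: γ = 1/√(1 − 0.1686²) = 1/√0.9716 = 1.015; Δt_2 = 1.015 × 37.6 = 38.15 days.
Leg 3: γ = 1/√(1 − (15/17)²) = 17/8 = 2.125; Δt_3 = 2.125 × 211 = 448.4 days.
Leg 4: β = 0.544; γ = 1/√(1 − 0.544²) = 1/√0.7041 = 1.192; Δt_4 = 1.192 × 216 = 257.4 days.
Total: 233.0 + 38.15 + 448.4 + 257.4 days.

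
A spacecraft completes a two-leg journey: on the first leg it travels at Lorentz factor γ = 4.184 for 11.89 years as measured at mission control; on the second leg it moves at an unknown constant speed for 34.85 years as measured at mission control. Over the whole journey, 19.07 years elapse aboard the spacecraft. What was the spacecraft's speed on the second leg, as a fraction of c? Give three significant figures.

Leg 1: γ = 4.184; τ_1 = 11.89/4.184 = 2.842 years.
Leg 2: speed unknown; τ_2 = 34.85/γ_2.
Total proper time: 2.842 + τ_2 = 19.07, so τ_2 = 19.07 − 2.842 = 16.23 years.
γ_2 = 34.85/16.23 = 2.147; β = √(1 − 1/γ²) = √0.7832.

β = 0.885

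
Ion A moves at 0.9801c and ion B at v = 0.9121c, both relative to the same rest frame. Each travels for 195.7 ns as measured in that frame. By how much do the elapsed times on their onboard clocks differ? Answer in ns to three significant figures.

A: γ = 1/√(1 − 0.9801²) = 1/√0.03940 = 5.038; τ_A = 195.7/5.038 = 38.85 ns.
B: γ = 1/√(1 − 0.9121²) = 1/√0.1681 = 2.439; τ_B = 195.7/2.439 = 80.23 ns.

|τ_A − τ_B| = 41.4 ns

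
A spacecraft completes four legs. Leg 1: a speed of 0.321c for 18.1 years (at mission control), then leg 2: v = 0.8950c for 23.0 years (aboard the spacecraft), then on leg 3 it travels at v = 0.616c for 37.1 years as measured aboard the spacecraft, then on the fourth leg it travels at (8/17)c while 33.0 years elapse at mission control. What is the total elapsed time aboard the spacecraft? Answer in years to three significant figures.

Leg 1: γ = 1/√(1 − 0.321²) = 1/√0.8970 = 1.056; τ_1 = 18.1/1.056 = 17.14 years.
Leg 2: 23.0 years is already measured aboard the spacecraft.
Leg 3: 37.1 years is already measured aboard the spacecraft.
Leg 4: γ = 1/√(1 − (8/17)²) = 17/15 ≈ 1.133; τ_4 = 33.0/1.133 = 29.12 years.
Total: 17.14 + 23.00 + 37.10 + 29.12 years.

τ = 106 years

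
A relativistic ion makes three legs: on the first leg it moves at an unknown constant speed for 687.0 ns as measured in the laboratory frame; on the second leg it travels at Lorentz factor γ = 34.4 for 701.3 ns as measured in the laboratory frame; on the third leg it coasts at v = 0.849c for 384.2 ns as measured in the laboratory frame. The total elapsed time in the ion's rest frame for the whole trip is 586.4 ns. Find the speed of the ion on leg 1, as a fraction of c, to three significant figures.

Leg 1: speed unknown; τ_1 = 687.0/γ_1.
Leg 2: γ = 34.4; τ_2 = 701.3/34.40 = 20.39 ns.
Leg 3: γ = 1/√(1 − 0.849²) = 1/√0.2792 = 1.893; τ_3 = 384.2/1.893 = 203.0 ns.
Total proper time: τ_1 + 20.39 + 203.0 = 586.4, so τ_1 = 586.4 − 223.4 = 363.0 ns.
γ_1 = 687.0/363.0 = 1.893; β = √(1 − 1/γ²) = √0.7208.

β = 0.849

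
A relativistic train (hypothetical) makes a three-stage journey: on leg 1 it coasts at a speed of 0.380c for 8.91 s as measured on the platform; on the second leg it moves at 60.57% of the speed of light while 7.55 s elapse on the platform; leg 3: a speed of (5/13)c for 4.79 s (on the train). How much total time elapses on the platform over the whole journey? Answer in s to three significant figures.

Leg 1: 8.91 s is already measured on the platform.
Leg 2: 7.55 s is already measured on the platform.
Leg 3: γ = 1/√(1 − (5/13)²) = 13/12 ≈ 1.083; Δt_3 = 1.083 × 4.79 = 5.189 s.
Total: 8.910 + 7.550 + 5.189 s.

Δt = 21.6 s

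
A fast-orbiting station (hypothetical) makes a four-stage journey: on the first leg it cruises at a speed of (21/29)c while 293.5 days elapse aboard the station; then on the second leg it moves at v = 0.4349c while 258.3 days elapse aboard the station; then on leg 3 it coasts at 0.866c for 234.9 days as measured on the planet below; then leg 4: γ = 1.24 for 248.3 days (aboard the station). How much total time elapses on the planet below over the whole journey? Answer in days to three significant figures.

Δt = 1260 days

Leg 1: γ = 1/√(1 − (21/29)²) = 29/20 = 1.450; Δt_1 = 1.450 × 293.5 = 425.6 days.
Leg 2: γ = 1/√(1 − 0.4349²) = 1/√0.8109 = 1.111; Δt_2 = 1.111 × 258.3 = 286.8 days.
Leg 3: 234.9 days is already measured on the planet below.
Leg 4: γ = 1.24; Δt_4 = 1.240 × 248.3 = 307.9 days.
Total: 425.6 + 286.8 + 234.9 + 307.9 days.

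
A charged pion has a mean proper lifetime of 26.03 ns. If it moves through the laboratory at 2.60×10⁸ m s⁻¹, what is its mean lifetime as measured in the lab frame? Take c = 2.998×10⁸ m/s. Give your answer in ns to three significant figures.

β = 2.60×10⁸/2.998×10⁸ = 0.8672; γ = 1/√(1 − 0.8672²) = 2.009
The rest-frame lifetime is the proper time; the lab measures the dilated interval Δt = γτ₀ = 2.009 × 26.03 ns.

Δt = 52.3 ns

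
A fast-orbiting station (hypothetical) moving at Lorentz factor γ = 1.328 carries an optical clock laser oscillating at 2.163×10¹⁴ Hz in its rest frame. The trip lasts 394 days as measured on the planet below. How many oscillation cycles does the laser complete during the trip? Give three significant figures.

N = 5.54×10²¹

γ = 1.328
The oscillator's own cycle count is N = f × τ where τ is the proper time aboard the station. τ = Δt/γ = 394/1.328 = 296.7 days = 2.563×10⁷ s.
N = 2.163×10¹⁴ × 2.563×10⁷ = 5.545×10²¹.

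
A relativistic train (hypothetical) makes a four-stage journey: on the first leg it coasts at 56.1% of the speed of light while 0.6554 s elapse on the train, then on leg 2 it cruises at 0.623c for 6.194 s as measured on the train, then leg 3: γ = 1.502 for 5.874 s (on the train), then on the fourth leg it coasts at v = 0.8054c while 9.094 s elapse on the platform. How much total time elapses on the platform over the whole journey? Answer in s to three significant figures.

Leg 1: β = 0.561; γ = 1/√(1 − 0.561²) = 1/√0.6853 = 1.208; Δt_1 = 1.208 × 0.6554 = 0.7917 s.
Leg 2: γ = 1/√(1 − 0.623²) = 1/√0.6119 = 1.278; Δt_2 = 1.278 × 6.194 = 7.918 s.
Leg 3: γ = 1.502; Δt_3 = 1.502 × 5.874 = 8.823 s.
Leg 4: 9.094 s is already measured on the platform.
Total: 0.7917 + 7.918 + 8.823 + 9.094 s.

Δt = 26.6 s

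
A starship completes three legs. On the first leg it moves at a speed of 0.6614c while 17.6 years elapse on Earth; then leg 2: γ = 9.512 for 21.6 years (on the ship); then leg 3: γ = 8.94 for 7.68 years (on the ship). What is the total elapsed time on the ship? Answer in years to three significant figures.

τ = 42.5 years

Leg 1: γ = 1/√(1 − 0.6614²) = 1/√0.5626 = 1.333; τ_1 = 17.6/1.333 = 13.20 years.
Leg 2: 21.6 years is already measured on the ship.
Leg 3: 7.68 years is already measured on the ship.
Total: 13.20 + 21.60 + 7.680 years.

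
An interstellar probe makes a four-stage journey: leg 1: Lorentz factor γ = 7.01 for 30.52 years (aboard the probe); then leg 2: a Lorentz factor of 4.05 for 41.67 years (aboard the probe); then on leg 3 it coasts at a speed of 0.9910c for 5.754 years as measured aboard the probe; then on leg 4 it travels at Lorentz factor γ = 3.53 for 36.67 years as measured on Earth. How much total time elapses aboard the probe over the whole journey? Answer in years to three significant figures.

Leg 1: 30.52 years is already measured aboard the probe.
Leg 2: 41.67 years is already measured aboard the probe.
Leg 3: 5.754 years is already measured aboard the probe.
Leg 4: γ = 3.53; τ_4 = 36.67/3.530 = 10.39 years.
Total: 30.52 + 41.67 + 5.754 + 10.39 years.

τ = 88.3 years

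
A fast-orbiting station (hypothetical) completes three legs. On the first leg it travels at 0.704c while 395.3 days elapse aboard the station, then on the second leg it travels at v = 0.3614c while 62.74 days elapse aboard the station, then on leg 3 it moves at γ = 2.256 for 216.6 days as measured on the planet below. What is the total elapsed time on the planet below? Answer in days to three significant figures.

Δt = 840 days

Leg 1: γ = 1/√(1 − 0.704²) = 1/√0.5044 = 1.408; Δt_1 = 1.408 × 395.3 = 556.6 days.
Leg 2: γ = 1/√(1 − 0.3614²) = 1/√0.8694 = 1.072; Δt_2 = 1.072 × 62.74 = 67.29 days.
Leg 3: 216.6 days is already measured on the planet below.
Total: 556.6 + 67.29 + 216.6 days.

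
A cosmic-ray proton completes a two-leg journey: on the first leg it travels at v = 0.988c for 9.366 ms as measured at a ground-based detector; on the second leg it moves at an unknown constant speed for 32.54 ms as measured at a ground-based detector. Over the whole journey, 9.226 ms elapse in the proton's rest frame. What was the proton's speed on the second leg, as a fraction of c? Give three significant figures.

β = 0.971

Leg 1: γ = 1/√(1 − 0.988²) = 1/√0.02386 = 6.474; τ_1 = 9.366/6.474 = 1.447 ms.
Leg 2: speed unknown; τ_2 = 32.54/γ_2.
Total proper time: 1.447 + τ_2 = 9.226, so τ_2 = 9.226 − 1.447 = 7.779 ms.
γ_2 = 32.54/7.779 = 4.183; β = √(1 − 1/γ²) = √0.9428.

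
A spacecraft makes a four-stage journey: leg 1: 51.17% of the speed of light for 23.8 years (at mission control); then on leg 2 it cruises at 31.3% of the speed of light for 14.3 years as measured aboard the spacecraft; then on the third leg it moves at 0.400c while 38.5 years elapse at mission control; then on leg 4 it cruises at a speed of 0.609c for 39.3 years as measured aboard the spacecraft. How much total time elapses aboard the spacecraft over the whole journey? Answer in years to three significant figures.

τ = 109 years

Leg 1: β = 0.5117; γ = 1/√(1 − 0.5117²) = 1/√0.7382 = 1.164; τ_1 = 23.8/1.164 = 20.45 years.
Leg 2: 14.3 years is already measured aboard the spacecraft.
Leg 3: γ = 1/√(1 − 0.400²) = 1/√0.8400 = 1.091; τ_3 = 38.5/1.091 = 35.29 years.
Leg 4: 39.3 years is already measured aboard the spacecraft.
Total: 20.45 + 14.30 + 35.29 + 39.30 years.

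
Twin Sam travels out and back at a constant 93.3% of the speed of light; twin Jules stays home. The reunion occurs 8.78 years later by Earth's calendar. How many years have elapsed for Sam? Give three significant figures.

β = 0.933; γ = 1/√(1 − 0.933²) = 1/√0.1295 = 2.779
Sam's clock measures proper time along the trip: τ = Δt/γ = 8.78/2.779 years.

τ = 3.16 years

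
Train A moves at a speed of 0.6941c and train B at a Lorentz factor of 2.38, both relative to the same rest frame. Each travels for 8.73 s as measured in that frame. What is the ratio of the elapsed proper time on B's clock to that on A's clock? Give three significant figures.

A: γ = 1/√(1 − 0.6941²) = 1/√0.5182 = 1.389. B: γ = 2.38.
τ_A/τ_B = γ_B/γ_A = 2.380/1.389 = 1.713, so τ_B/τ_A = 0.5837.

τ_B/τ_A = 0.584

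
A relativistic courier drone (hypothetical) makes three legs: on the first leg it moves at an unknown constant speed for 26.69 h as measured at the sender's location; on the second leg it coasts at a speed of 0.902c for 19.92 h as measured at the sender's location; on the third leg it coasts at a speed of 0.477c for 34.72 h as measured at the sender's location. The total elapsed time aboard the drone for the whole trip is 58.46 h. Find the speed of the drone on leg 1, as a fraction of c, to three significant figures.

Leg 1: speed unknown; τ_1 = 26.69/γ_1.
Leg 2: γ = 1/√(1 − 0.902²) = 1/√0.1864 = 2.316; τ_2 = 19.92/2.316 = 8.600 h.
Leg 3: γ = 1/√(1 − 0.477²) = 1/√0.7725 = 1.138; τ_3 = 34.72/1.138 = 30.52 h.
Total proper time: τ_1 + 8.600 + 30.52 = 58.46, so τ_1 = 58.46 − 39.12 = 19.34 h.
γ_1 = 26.69/19.34 = 1.380; β = √(1 − 1/γ²) = √0.4747.

β = 0.689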